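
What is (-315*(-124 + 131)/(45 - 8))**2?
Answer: 4862025/1369 ≈ 3551.5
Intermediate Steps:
(-315*(-124 + 131)/(45 - 8))**2 = (-315/(37/7))**2 = (-315/(37*(1/7)))**2 = (-315/37/7)**2 = (-315*7/37)**2 = (-2205/37)**2 = 4862025/1369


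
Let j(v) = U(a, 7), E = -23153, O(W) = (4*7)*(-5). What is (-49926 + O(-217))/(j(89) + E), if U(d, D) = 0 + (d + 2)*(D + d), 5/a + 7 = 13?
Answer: 1802376/832709 ≈ 2.1645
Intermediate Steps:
O(W) = -140 (O(W) = 28*(-5) = -140)
a = 5/6 (a = 5/(-7 + 13) = 5/6 ≈ 0.83333)
U(d, D) = (2 + d)*(D + d) (U(d, D) = 0 + (2 + d)*(D + d) = (2 + d)*(D + d))
j(v) = 799/36 (j(v) = (5/6)**2 + 2*7 + 2*(5/6) + 7*(5/6) = 25/36 + 14 + 5/3 + 35/6 = 799/36)
(-49926 + O(-217))/(j(89) + E) = (-49926 - 140)/(799/36 - 23153) = -50066/(-832709/36) = -50066*(-36/832709) = 1802376/832709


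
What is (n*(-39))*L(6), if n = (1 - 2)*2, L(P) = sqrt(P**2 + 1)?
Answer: 78*sqrt(37) ≈ 474.46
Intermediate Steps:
L(P) = sqrt(1 + P**2)
n = -2 (n = -1*2 = -2)
(n*(-39))*L(6) = (-2*(-39))*sqrt(1 + 6**2) = 78*sqrt(1 + 36) = 78*sqrt(37)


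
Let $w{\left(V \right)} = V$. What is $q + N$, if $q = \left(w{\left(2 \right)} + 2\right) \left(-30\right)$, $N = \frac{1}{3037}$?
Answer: $- \frac{364439}{3037} \approx -120.0$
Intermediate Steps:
$N = \frac{1}{3037} \approx 0.00032927$
$q = -120$ ($q = \left(2 + 2\right) \left(-30\right) = 4 \left(-30\right) = -120$)
$q + N = -120 + \frac{1}{3037} = - \frac{364439}{3037}$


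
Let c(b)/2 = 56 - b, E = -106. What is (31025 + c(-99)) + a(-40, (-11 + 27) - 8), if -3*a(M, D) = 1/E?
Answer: 9964531/318 ≈ 31335.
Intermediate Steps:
c(b) = 112 - 2*b (c(b) = 2*(56 - b) = 112 - 2*b)
a(M, D) = 1/318 (a(M, D) = -⅓/(-106) = -⅓*(-1/106) = 1/318)
(31025 + c(-99)) + a(-40, (-11 + 27) - 8) = (31025 + (112 - 2*(-99))) + 1/318 = (31025 + (112 + 198)) + 1/318 = (31025 + 310) + 1/318 = 31335 + 1/318 = 9964531/318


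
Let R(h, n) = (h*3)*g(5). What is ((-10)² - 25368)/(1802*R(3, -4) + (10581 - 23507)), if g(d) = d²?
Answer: -6317/98131 ≈ -0.064373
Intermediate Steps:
R(h, n) = 75*h (R(h, n) = (h*3)*5² = (3*h)*25 = 75*h)
((-10)² - 25368)/(1802*R(3, -4) + (10581 - 23507)) = ((-10)² - 25368)/(1802*(75*3) + (10581 - 23507)) = (100 - 25368)/(1802*225 - 12926) = -25268/(405450 - 12926) = -25268/392524 = -25268*1/392524 = -6317/98131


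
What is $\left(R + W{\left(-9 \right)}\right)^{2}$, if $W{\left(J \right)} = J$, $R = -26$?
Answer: $1225$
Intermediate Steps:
$\left(R + W{\left(-9 \right)}\right)^{2} = \left(-26 - 9\right)^{2} = \left(-35\right)^{2} = 1225$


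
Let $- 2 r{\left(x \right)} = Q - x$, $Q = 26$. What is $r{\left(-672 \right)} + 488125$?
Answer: $487776$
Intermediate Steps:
$r{\left(x \right)} = -13 + \frac{x}{2}$ ($r{\left(x \right)} = - \frac{26 - x}{2} = -13 + \frac{x}{2}$)
$r{\left(-672 \right)} + 488125 = \left(-13 + \frac{1}{2} \left(-672\right)\right) + 488125 = \left(-13 - 336\right) + 488125 = -349 + 488125 = 487776$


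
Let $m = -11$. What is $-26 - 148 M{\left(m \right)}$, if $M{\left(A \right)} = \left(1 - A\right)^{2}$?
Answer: $-21338$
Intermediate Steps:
$-26 - 148 M{\left(m \right)} = -26 - 148 \left(-1 - 11\right)^{2} = -26 - 148 \left(-12\right)^{2} = -26 - 21312 = -21338$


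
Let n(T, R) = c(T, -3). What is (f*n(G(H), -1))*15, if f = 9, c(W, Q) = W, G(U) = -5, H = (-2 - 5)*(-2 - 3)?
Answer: -675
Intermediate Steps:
H = 35 (H = -7*(-5) = 35)
n(T, R) = T
(f*n(G(H), -1))*15 = (9*(-5))*15 = -45*15 = -675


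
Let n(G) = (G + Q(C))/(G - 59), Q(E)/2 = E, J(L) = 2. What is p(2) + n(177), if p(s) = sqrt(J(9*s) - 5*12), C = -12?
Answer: 153/118 + I*sqrt(58) ≈ 1.2966 + 7.6158*I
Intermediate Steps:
Q(E) = 2*E
p(s) = I*sqrt(58) (p(s) = sqrt(2 - 5*12) = sqrt(2 - 60) = sqrt(-58) = I*sqrt(58))
n(G) = (-24 + G)/(-59 + G) (n(G) = (G + 2*(-12))/(G - 59) = (G - 24)/(-59 + G) = (-24 + G)/(-59 + G))
p(2) + n(177) = I*sqrt(58) + (-24 + 177)/(-59 + 177) = I*sqrt(58) + 153/118 = 153/118 + I*sqrt(58)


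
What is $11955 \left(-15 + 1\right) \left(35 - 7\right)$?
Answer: $-4686360$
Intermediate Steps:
$11955 \left(-15 + 1\right) \left(35 - 7\right) = 11955 \left(\left(-14\right) 28\right) = 11955 \left(-392\right) = -4686360$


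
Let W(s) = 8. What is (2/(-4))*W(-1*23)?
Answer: -4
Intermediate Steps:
(2/(-4))*W(-1*23) = (2/(-4))*8 = (2*(-¼))*8 = -½*8 = -4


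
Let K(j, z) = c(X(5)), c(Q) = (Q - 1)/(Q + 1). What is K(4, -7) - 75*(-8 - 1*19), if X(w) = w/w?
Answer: 2025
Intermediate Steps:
X(w) = 1
c(Q) = (-1 + Q)/(1 + Q)
K(j, z) = 0 (K(j, z) = (-1 + 1)/(1 + 1) = 0/2 = (1/2)*0 = 0)
K(4, -7) - 75*(-8 - 1*19) = 0 - 75*(-8 - 1*19) = 0 - 75*(-8 - 19) = 0 - 75*(-27) = 0 + 2025 = 2025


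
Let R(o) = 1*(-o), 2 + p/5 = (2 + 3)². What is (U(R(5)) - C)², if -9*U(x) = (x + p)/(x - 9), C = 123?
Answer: 59197636/3969 ≈ 14915.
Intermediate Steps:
p = 115 (p = -10 + 5*(2 + 3)² = -10 + 5*5² = -10 + 5*25 = -10 + 125 = 115)
R(o) = -o
U(x) = -(115 + x)/(9*(-9 + x)) (U(x) = -(x + 115)/(9*(x - 9)) = -(115 + x)/(9*(-9 + x)))
(U(R(5)) - C)² = ((-115 - (-1)*5)/(9*(-9 - 1*5)) - 1*123)² = ((-115 - 1*(-5))/(9*(-9 - 5)) - 123)² = ((⅑)*(-115 + 5)/(-14) - 123)² = ((⅑)*(-1/14)*(-110) - 123)² = (55/63 - 123)² = (-7694/63)² = 59197636/3969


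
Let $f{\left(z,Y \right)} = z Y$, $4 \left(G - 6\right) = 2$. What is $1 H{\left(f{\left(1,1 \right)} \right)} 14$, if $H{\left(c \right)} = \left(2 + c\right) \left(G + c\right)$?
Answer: $315$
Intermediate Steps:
$G = \frac{13}{2}$ ($G = 6 + \frac{1}{4} \cdot 2 = 6 + \frac{1}{2} = \frac{13}{2} \approx 6.5$)
$f{\left(z,Y \right)} = Y z$
$H{\left(c \right)} = \left(2 + c\right) \left(\frac{13}{2} + c\right)$
$1 H{\left(f{\left(1,1 \right)} \right)} 14 = 1 \left(13 + \left(1 \cdot 1\right)^{2} + \frac{17 \cdot 1 \cdot 1}{2}\right) 14 = 1 \left(13 + 1^{2} + \frac{17}{2} \cdot 1\right) 14 = 1 \left(13 + 1 + \frac{17}{2}\right) 14 = 1 \cdot \frac{45}{2} \cdot 14 = \frac{45}{2} \cdot 14 = 315$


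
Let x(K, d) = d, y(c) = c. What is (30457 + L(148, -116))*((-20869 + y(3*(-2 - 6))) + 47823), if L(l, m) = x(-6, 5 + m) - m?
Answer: 820341660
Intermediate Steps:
L(l, m) = 5 (L(l, m) = (5 + m) - m = 5)
(30457 + L(148, -116))*((-20869 + y(3*(-2 - 6))) + 47823) = (30457 + 5)*((-20869 + 3*(-2 - 6)) + 47823) = 30462*((-20869 + 3*(-8)) + 47823) = 30462*((-20869 - 24) + 47823) = 30462*(-20893 + 47823) = 30462*26930 = 820341660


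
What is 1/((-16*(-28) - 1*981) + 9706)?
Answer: 1/9173 ≈ 0.00010902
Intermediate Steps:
1/((-16*(-28) - 1*981) + 9706) = 1/((448 - 981) + 9706) = 1/(-533 + 9706) = 1/9173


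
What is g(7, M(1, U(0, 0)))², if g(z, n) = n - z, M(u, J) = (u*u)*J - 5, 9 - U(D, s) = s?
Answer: 9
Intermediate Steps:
U(D, s) = 9 - s
M(u, J) = -5 + J*u² (M(u, J) = u²*J - 5 = J*u² - 5 = -5 + J*u²)
g(7, M(1, U(0, 0)))² = ((-5 + (9 - 1*0)*1²) - 1*7)² = ((-5 + (9 + 0)*1) - 7)² = ((-5 + 9*1) - 7)² = ((-5 + 9) - 7)² = (4 - 7)² = (-3)² = 9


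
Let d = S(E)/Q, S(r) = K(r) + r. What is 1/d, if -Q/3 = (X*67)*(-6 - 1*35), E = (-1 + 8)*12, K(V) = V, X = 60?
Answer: 41205/14 ≈ 2943.2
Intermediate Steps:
E = 84 (E = 7*12 = 84)
S(r) = 2*r (S(r) = r + r = 2*r)
Q = 494460 (Q = -3*60*67*(-6 - 1*35) = -12060*(-6 - 35) = -12060*(-41) = -3*(-164820) = 494460)
d = 14/41205 (d = (2*84)/494460 = 168*(1/494460) = 14/41205 ≈ 0.00033976)
1/d = 1/(14/41205) = 41205/14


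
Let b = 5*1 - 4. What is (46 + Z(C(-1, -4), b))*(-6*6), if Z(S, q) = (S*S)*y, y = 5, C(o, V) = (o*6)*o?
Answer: -8136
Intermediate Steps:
C(o, V) = 6*o² (C(o, V) = (6*o)*o = 6*o²)
b = 1 (b = 5 - 4 = 1)
Z(S, q) = 5*S² (Z(S, q) = (S*S)*5 = S²*5 = 5*S²)
(46 + Z(C(-1, -4), b))*(-6*6) = (46 + 5*(6*(-1)²)²)*(-6*6) = (46 + 5*(6*1)²)*(-36) = (46 + 5*6²)*(-36) = (46 + 5*36)*(-36) = (46 + 180)*(-36) = 226*(-36) = -8136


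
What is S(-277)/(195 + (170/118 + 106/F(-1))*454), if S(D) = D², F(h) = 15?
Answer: 67905165/3590741 ≈ 18.911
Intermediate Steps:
S(-277)/(195 + (170/118 + 106/F(-1))*454) = (-277)²/(195 + (170/118 + 106/15)*454) = 76729/(195 + (170*(1/118) + 106*(1/15))*454) = 76729/(195 + (85/59 + 106/15)*454) = 76729/(195 + (7529/885)*454) = 76729/(195 + 3418166/885) = 76729/(3590741/885) = 76729*(885/3590741) = 67905165/3590741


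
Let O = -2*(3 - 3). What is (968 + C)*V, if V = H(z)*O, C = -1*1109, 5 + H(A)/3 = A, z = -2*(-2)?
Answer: 0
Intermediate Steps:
O = 0 (O = -2*0 = 0)
z = 4
H(A) = -15 + 3*A
C = -1109
V = 0 (V = (-15 + 3*4)*0 = (-15 + 12)*0 = -3*0 = 0)
(968 + C)*V = (968 - 1109)*0 = -141*0 = 0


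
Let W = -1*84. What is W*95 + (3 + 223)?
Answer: -7754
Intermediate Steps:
W = -84
W*95 + (3 + 223) = -84*95 + (3 + 223) = -7980 + 226 = -7754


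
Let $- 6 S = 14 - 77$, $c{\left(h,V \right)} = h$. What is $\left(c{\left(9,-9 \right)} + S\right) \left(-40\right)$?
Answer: $-780$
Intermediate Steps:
$S = \frac{21}{2}$ ($S = - \frac{14 - 77}{6} = \left(- \frac{1}{6}\right) \left(-63\right) = \frac{21}{2} \approx 10.5$)
$\left(c{\left(9,-9 \right)} + S\right) \left(-40\right) = \left(9 + \frac{21}{2}\right) \left(-40\right) = \frac{39}{2} \left(-40\right) = -780$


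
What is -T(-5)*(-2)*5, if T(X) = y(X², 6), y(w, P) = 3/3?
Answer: 10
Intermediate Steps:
y(w, P) = 1 (y(w, P) = 3*(⅓) = 1)
T(X) = 1
-T(-5)*(-2)*5 = -1*(-2)*5 = -(-2)*5 = -1*(-10) = 10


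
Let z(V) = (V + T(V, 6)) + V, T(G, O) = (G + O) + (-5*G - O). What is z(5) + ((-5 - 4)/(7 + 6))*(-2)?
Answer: -112/13 ≈ -8.6154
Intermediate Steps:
T(G, O) = -4*G (T(G, O) = (G + O) + (-O - 5*G) = -4*G)
z(V) = -2*V (z(V) = (V - 4*V) + V = -3*V + V = -2*V)
z(5) + ((-5 - 4)/(7 + 6))*(-2) = -2*5 + ((-5 - 4)/(7 + 6))*(-2) = -10 - 9/13*(-2) = -10 + 18/13 = -112/13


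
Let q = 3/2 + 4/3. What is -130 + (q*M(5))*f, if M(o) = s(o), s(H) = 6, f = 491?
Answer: 8217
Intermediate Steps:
M(o) = 6
q = 17/6 (q = 3*(½) + 4*(⅓) = 3/2 + 4/3 = 17/6 ≈ 2.8333)
-130 + (q*M(5))*f = -130 + ((17/6)*6)*491 = -130 + 17*491 = -130 + 8347 = 8217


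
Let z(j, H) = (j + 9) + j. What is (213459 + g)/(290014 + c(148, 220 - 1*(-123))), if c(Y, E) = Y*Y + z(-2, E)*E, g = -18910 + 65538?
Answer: 260087/313633 ≈ 0.82927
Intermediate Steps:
g = 46628
z(j, H) = 9 + 2*j (z(j, H) = (9 + j) + j = 9 + 2*j)
c(Y, E) = Y² + 5*E (c(Y, E) = Y*Y + (9 + 2*(-2))*E = Y² + (9 - 4)*E = Y² + 5*E)
(213459 + g)/(290014 + c(148, 220 - 1*(-123))) = (213459 + 46628)/(290014 + (148² + 5*(220 - 1*(-123)))) = 260087/(290014 + (21904 + 5*(220 + 123))) = 260087/(290014 + (21904 + 5*343)) = 260087/(290014 + (21904 + 1715)) = 260087/(290014 + 23619) = 260087/313633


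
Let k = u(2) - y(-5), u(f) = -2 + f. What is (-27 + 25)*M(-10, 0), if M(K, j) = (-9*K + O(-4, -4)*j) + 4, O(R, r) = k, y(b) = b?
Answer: -188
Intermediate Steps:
k = 5 (k = (-2 + 2) - 1*(-5) = 0 + 5 = 5)
O(R, r) = 5
M(K, j) = 4 - 9*K + 5*j (M(K, j) = (-9*K + 5*j) + 4 = 4 - 9*K + 5*j)
(-27 + 25)*M(-10, 0) = (-27 + 25)*(4 - 9*(-10) + 5*0) = -2*(4 + 90 + 0) = -2*94 = -188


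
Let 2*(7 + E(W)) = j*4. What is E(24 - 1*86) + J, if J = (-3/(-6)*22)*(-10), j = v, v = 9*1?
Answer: -99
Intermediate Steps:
v = 9
j = 9
J = -110 (J = (-3*(-⅙)*22)*(-10) = ((½)*22)*(-10) = 11*(-10) = -110)
E(W) = 11 (E(W) = -7 + (9*4)/2 = -7 + (½)*36 = -7 + 18 = 11)
E(24 - 1*86) + J = 11 - 110 = -99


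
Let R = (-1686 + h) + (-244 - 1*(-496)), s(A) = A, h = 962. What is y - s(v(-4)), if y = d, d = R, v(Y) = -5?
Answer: -467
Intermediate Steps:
R = -472 (R = (-1686 + 962) + (-244 - 1*(-496)) = -724 + (-244 + 496) = -724 + 252 = -472)
d = -472
y = -472
y - s(v(-4)) = -472 - 1*(-5) = -472 + 5 = -467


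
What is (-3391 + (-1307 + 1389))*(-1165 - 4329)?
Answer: 18179646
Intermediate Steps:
(-3391 + (-1307 + 1389))*(-1165 - 4329) = (-3391 + 82)*(-5494) = -3309*(-5494) = 18179646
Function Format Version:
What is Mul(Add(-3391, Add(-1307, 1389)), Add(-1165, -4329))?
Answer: 18179646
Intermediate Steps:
Mul(Add(-3391, Add(-1307, 1389)), Add(-1165, -4329)) = Mul(Add(-3391, 82), -5494) = Mul(-3309, -5494) = 18179646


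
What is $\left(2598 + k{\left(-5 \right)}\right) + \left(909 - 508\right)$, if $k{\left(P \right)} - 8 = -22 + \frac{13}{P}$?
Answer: $\frac{14912}{5} \approx 2982.4$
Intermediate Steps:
$k{\left(P \right)} = -14 + \frac{13}{P}$ ($k{\left(P \right)} = 8 - \left(22 - \frac{13}{P}\right) = -14 + \frac{13}{P}$)
$\left(2598 + k{\left(-5 \right)}\right) + \left(909 - 508\right) = \left(2598 - \left(14 - \frac{13}{-5}\right)\right) + \left(909 - 508\right) = \left(2598 + \left(-14 + 13 \left(- \frac{1}{5}\right)\right)\right) + 401 = \left(2598 - \frac{83}{5}\right) + 401 = \frac{12907}{5} + 401 = \frac{14912}{5}$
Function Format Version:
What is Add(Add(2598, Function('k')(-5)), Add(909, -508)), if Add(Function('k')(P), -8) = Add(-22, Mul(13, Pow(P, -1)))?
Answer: Rational(14912, 5) ≈ 2982.4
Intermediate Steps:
Function('k')(P) = Add(-14, Mul(13, Pow(P, -1))) (Function('k')(P) = Add(8, Add(-22, Mul(13, Pow(P, -1)))) = Add(-14, Mul(13, Pow(P, -1))))
Add(Add(2598, Function('k')(-5)), Add(909, -508)) = Add(Add(2598, Add(-14, Mul(13, Pow(-5, -1)))), Add(909, -508)) = Add(Add(2598, Add(-14, Mul(13, Rational(-1, 5)))), 401) = Add(Add(2598, Add(-14, Rational(-13, 5))), 401) = Add(Add(2598, Rational(-83, 5)), 401) = Add(Rational(12907, 5), 401) = Rational(14912, 5)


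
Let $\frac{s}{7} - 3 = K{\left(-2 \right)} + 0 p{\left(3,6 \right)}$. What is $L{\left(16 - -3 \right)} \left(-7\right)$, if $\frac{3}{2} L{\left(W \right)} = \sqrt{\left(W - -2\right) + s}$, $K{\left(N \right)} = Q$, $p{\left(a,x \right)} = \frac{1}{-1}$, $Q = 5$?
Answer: $- \frac{14 \sqrt{77}}{3} \approx -40.95$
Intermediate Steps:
$p{\left(a,x \right)} = -1$
$K{\left(N \right)} = 5$
$s = 56$ ($s = 21 + 7 \left(5 + 0 \left(-1\right)\right) = 21 + 7 \left(5 + 0\right) = 21 + 7 \cdot 5 = 21 + 35 = 56$)
$L{\left(W \right)} = \frac{2 \sqrt{58 + W}}{3}$ ($L{\left(W \right)} = \frac{2 \sqrt{\left(W - -2\right) + 56}}{3} = \frac{2 \sqrt{\left(W + 2\right) + 56}}{3} = \frac{2 \sqrt{\left(2 + W\right) + 56}}{3} = \frac{2 \sqrt{58 + W}}{3}$)
$L{\left(16 - -3 \right)} \left(-7\right) = \frac{2 \sqrt{58 + \left(16 - -3\right)}}{3} \left(-7\right) = \frac{2 \sqrt{58 + \left(16 + 3\right)}}{3} \left(-7\right) = \frac{2 \sqrt{58 + 19}}{3} \left(-7\right) = \frac{2 \sqrt{77}}{3} \left(-7\right) = - \frac{14 \sqrt{77}}{3}$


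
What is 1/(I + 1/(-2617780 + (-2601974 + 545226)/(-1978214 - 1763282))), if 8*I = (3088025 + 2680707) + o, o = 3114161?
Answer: 19588822684264/21750676987528753977 ≈ 9.0061e-7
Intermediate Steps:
I = 8882893/8 (I = ((3088025 + 2680707) + 3114161)/8 = (5768732 + 3114161)/8 = (⅛)*8882893 = 8882893/8 ≈ 1.1104e+6)
1/(I + 1/(-2617780 + (-2601974 + 545226)/(-1978214 - 1763282))) = 1/(8882893/8 + 1/(-2617780 + (-2601974 + 545226)/(-1978214 - 1763282))) = 1/(8882893/8 + 1/(-2617780 - 2056748/(-3741496))) = 1/(8882893/8 + 1/(-2617780 - 2056748*(-1/3741496))) = 1/(8882893/8 + 1/(-2617780 + 514187/935374)) = 1/(8882893/8 + 1/(-2448602835533/935374)) = 1/(8882893/8 - 935374/2448602835533) = 1/(21750676987528753977/19588822684264) = 19588822684264/21750676987528753977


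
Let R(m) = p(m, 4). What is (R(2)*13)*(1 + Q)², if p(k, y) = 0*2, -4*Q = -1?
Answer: 0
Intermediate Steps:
Q = ¼ (Q = -¼*(-1) = ¼ ≈ 0.25000)
p(k, y) = 0
R(m) = 0
(R(2)*13)*(1 + Q)² = (0*13)*(1 + ¼)² = 0*(5/4)² = 0*(25/16) = 0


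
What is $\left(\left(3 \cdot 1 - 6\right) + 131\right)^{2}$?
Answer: $16384$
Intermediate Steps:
$\left(\left(3 \cdot 1 - 6\right) + 131\right)^{2} = \left(\left(3 - 6\right) + 131\right)^{2} = \left(-3 + 131\right)^{2} = 128^{2} = 16384$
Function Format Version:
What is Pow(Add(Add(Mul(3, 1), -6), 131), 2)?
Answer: 16384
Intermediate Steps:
Pow(Add(Add(Mul(3, 1), -6), 131), 2) = Pow(Add(Add(3, -6), 131), 2) = Pow(Add(-3, 131), 2) = Pow(128, 2) = 16384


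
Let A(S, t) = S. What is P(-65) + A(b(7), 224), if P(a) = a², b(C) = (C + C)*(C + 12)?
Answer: 4491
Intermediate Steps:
b(C) = 2*C*(12 + C) (b(C) = (2*C)*(12 + C) = 2*C*(12 + C))
P(-65) + A(b(7), 224) = (-65)² + 2*7*(12 + 7) = 4225 + 2*7*19 = 4225 + 266 = 4491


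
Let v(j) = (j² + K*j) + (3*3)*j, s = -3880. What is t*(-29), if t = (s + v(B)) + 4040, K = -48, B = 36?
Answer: -1508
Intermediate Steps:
v(j) = j² - 39*j (v(j) = (j² - 48*j) + (3*3)*j = (j² - 48*j) + 9*j = j² - 39*j)
t = 52 (t = (-3880 + 36*(-39 + 36)) + 4040 = (-3880 + 36*(-3)) + 4040 = (-3880 - 108) + 4040 = -3988 + 4040 = 52)
t*(-29) = 52*(-29) = -1508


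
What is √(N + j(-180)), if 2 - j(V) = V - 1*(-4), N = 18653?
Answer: √18831 ≈ 137.23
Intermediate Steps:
j(V) = -2 - V (j(V) = 2 - (V - 1*(-4)) = 2 - (V + 4) = 2 - (4 + V) = 2 + (-4 - V) = -2 - V)
√(N + j(-180)) = √(18653 + (-2 - 1*(-180))) = √(18653 + (-2 + 180)) = √(18653 + 178) = √18831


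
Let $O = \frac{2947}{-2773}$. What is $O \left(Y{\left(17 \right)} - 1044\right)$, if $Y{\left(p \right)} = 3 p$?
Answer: $\frac{2926371}{2773} \approx 1055.3$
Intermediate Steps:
$O = - \frac{2947}{2773}$ ($O = 2947 \left(- \frac{1}{2773}\right) = - \frac{2947}{2773} \approx -1.0627$)
$O \left(Y{\left(17 \right)} - 1044\right) = - \frac{2947 \left(3 \cdot 17 - 1044\right)}{2773} = - \frac{2947 \left(51 - 1044\right)}{2773} = \left(- \frac{2947}{2773}\right) \left(-993\right) = \frac{2926371}{2773}$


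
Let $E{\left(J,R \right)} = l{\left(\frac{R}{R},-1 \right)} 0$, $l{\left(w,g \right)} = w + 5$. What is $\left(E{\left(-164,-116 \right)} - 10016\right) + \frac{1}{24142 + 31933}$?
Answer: $- \frac{561647199}{56075} \approx -10016.0$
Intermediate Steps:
$l{\left(w,g \right)} = 5 + w$
$E{\left(J,R \right)} = 0$ ($E{\left(J,R \right)} = \left(5 + \frac{R}{R}\right) 0 = \left(5 + 1\right) 0 = 6 \cdot 0 = 0$)
$\left(E{\left(-164,-116 \right)} - 10016\right) + \frac{1}{24142 + 31933} = \left(0 - 10016\right) + \frac{1}{24142 + 31933} = -10016 + \frac{1}{56075} = - \frac{561647199}{56075}$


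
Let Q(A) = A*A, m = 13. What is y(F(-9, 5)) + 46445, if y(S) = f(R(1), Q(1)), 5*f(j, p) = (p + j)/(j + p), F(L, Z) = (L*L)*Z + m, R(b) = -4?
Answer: 232226/5 ≈ 46445.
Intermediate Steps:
F(L, Z) = 13 + Z*L² (F(L, Z) = (L*L)*Z + 13 = L²*Z + 13 = Z*L² + 13 = 13 + Z*L²)
Q(A) = A²
f(j, p) = ⅕ (f(j, p) = ((p + j)/(j + p))/5 = ((j + p)/(j + p))/5 = (⅕)*1 = ⅕)
y(S) = ⅕
y(F(-9, 5)) + 46445 = ⅕ + 46445 = 232226/5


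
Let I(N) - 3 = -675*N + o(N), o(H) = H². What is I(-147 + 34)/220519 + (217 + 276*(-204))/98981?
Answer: -3554288046/21827191139 ≈ -0.16284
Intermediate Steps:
I(N) = 3 + N² - 675*N (I(N) = 3 + (-675*N + N²) = 3 + (N² - 675*N) = 3 + N² - 675*N)
I(-147 + 34)/220519 + (217 + 276*(-204))/98981 = (3 + (-147 + 34)² - 675*(-147 + 34))/220519 + (217 + 276*(-204))/98981 = (3 + (-113)² - 675*(-113))*(1/220519) + (217 - 56304)*(1/98981) = (3 + 12769 + 76275)*(1/220519) - 56087*1/98981 = 89047*(1/220519) - 56087/98981 = 89047/220519 - 56087/98981 = -3554288046/21827191139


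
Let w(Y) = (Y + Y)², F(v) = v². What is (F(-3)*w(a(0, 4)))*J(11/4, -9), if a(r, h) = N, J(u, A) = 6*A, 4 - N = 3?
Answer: -1944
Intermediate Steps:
N = 1 (N = 4 - 1*3 = 4 - 3 = 1)
a(r, h) = 1
w(Y) = 4*Y² (w(Y) = (2*Y)² = 4*Y²)
(F(-3)*w(a(0, 4)))*J(11/4, -9) = ((-3)²*(4*1²))*(6*(-9)) = (9*(4*1))*(-54) = (9*4)*(-54) = 36*(-54) = -1944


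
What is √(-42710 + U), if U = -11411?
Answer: I*√54121 ≈ 232.64*I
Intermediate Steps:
√(-42710 + U) = √(-42710 - 11411) = √(-54121) = I*√54121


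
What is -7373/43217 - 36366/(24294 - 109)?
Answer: -1749945427/1045203145 ≈ -1.6743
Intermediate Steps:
-7373/43217 - 36366/(24294 - 109) = -7373*1/43217 - 36366/24185 = -7373/43217 - 36366*1/24185 = -7373/43217 - 36366/24185 = -1749945427/1045203145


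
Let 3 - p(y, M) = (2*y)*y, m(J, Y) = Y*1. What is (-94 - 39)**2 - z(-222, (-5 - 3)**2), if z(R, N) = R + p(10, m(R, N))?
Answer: 18108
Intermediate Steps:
m(J, Y) = Y
p(y, M) = 3 - 2*y**2 (p(y, M) = 3 - 2*y*y = 3 - 2*y**2)
z(R, N) = -197 + R (z(R, N) = R + (3 - 2*10**2) = R + (3 - 2*100) = R + (3 - 200) = R - 197 = -197 + R)
(-94 - 39)**2 - z(-222, (-5 - 3)**2) = (-94 - 39)**2 - (-197 - 222) = (-133)**2 - 1*(-419) = 17689 + 419 = 18108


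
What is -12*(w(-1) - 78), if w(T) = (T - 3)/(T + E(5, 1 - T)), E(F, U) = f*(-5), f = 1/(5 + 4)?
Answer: 6336/7 ≈ 905.14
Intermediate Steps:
f = ⅑ (f = 1/9 = ⅑ ≈ 0.11111)
E(F, U) = -5/9 (E(F, U) = (⅑)*(-5) = -5/9)
w(T) = (-3 + T)/(-5/9 + T) (w(T) = (T - 3)/(T - 5/9) = (-3 + T)/(-5/9 + T))
-12*(w(-1) - 78) = -12*(9*(-3 - 1)/(-5 + 9*(-1)) - 78) = -12*(9*(-4)/(-5 - 9) - 78) = -12*(9*(-4)/(-14) - 78) = -12*(9*(-1/14)*(-4) - 78) = -12*(18/7 - 78) = -12*(-528/7) = 6336/7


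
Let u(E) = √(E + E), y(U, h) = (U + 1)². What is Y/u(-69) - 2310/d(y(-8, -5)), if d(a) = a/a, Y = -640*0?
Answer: -2310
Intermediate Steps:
y(U, h) = (1 + U)²
Y = 0
d(a) = 1
u(E) = √2*√E (u(E) = √(2*E) = √2*√E)
Y/u(-69) - 2310/d(y(-8, -5)) = 0/((√2*√(-69))) - 2310/1 = 0/((√2*(I*√69))) - 2310*1 = 0/((I*√138)) - 2310 = 0*(-I*√138/138) - 2310 = 0 - 2310 = -2310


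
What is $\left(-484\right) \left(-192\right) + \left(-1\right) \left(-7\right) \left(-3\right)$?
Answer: $92907$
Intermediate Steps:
$\left(-484\right) \left(-192\right) + \left(-1\right) \left(-7\right) \left(-3\right) = 92928 + 7 \left(-3\right) = 92928 - 21 = 92907$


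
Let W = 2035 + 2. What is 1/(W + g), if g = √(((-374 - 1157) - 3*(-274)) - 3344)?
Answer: 97/197782 - I*√4053/4153422 ≈ 0.00049044 - 1.5328e-5*I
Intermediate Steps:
W = 2037
g = I*√4053 (g = √((-1531 + 822) - 3344) = √(-709 - 3344) = √(-4053) = I*√4053 ≈ 63.663*I)
1/(W + g) = 1/(2037 + I*√4053)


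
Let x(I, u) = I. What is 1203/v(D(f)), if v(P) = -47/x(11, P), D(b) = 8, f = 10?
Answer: -13233/47 ≈ -281.55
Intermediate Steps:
v(P) = -47/11
1203/v(D(f)) = 1203/(-47/11) = 1203*(-11/47) = -13233/47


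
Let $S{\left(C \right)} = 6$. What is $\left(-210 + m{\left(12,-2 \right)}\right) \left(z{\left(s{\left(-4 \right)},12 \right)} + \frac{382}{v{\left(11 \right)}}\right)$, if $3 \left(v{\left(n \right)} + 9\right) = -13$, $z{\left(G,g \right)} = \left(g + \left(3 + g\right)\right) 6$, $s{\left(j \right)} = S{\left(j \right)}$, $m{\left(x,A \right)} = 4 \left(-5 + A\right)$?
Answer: $- \frac{317373}{10} \approx -31737.0$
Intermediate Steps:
$m{\left(x,A \right)} = -20 + 4 A$
$s{\left(j \right)} = 6$
$z{\left(G,g \right)} = 18 + 12 g$ ($z{\left(G,g \right)} = \left(3 + 2 g\right) 6 = 18 + 12 g$)
$v{\left(n \right)} = - \frac{40}{3}$ ($v{\left(n \right)} = -9 + \frac{1}{3} \left(-13\right) = -9 - \frac{13}{3} = - \frac{40}{3}$)
$\left(-210 + m{\left(12,-2 \right)}\right) \left(z{\left(s{\left(-4 \right)},12 \right)} + \frac{382}{v{\left(11 \right)}}\right) = \left(-210 + \left(-20 + 4 \left(-2\right)\right)\right) \left(\left(18 + 12 \cdot 12\right) + \frac{382}{- \frac{40}{3}}\right) = \left(-210 - 28\right) \left(\left(18 + 144\right) + 382 \left(- \frac{3}{40}\right)\right) = \left(-210 - 28\right) \left(162 - \frac{573}{20}\right) = \left(-238\right) \frac{2667}{20} = - \frac{317373}{10}$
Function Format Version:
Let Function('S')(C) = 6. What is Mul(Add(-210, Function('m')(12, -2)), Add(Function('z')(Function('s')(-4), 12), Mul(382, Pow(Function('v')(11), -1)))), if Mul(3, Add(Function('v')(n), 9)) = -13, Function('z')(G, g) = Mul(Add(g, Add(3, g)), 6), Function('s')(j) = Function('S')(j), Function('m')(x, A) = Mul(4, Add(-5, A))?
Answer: Rational(-317373, 10) ≈ -31737.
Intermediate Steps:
Function('m')(x, A) = Add(-20, Mul(4, A))
Function('s')(j) = 6
Function('z')(G, g) = Add(18, Mul(12, g)) (Function('z')(G, g) = Mul(Add(3, Mul(2, g)), 6) = Add(18, Mul(12, g)))
Function('v')(n) = Rational(-40, 3) (Function('v')(n) = Add(-9, Mul(Rational(1, 3), -13)) = Add(-9, Rational(-13, 3)) = Rational(-40, 3))
Mul(Add(-210, Function('m')(12, -2)), Add(Function('z')(Function('s')(-4), 12), Mul(382, Pow(Function('v')(11), -1)))) = Mul(Add(-210, Add(-20, Mul(4, -2))), Add(Add(18, Mul(12, 12)), Mul(382, Pow(Rational(-40, 3), -1)))) = Mul(Add(-210, Add(-20, -8)), Add(Add(18, 144), Mul(382, Rational(-3, 40)))) = Mul(Add(-210, -28), Add(162, Rational(-573, 20))) = Mul(-238, Rational(2667, 20)) = Rational(-317373, 10)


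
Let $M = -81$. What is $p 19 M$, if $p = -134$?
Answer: $206226$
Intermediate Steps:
$p 19 M = \left(-134\right) 19 \left(-81\right) = \left(-2546\right) \left(-81\right) = 206226$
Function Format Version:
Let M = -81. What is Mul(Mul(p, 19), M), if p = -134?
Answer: 206226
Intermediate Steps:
Mul(Mul(p, 19), M) = Mul(Mul(-134, 19), -81) = Mul(-2546, -81) = 206226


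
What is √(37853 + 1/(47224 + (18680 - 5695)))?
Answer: √137221806757102/60209 ≈ 194.56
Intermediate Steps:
√(37853 + 1/(47224 + (18680 - 5695))) = √(37853 + 1/(47224 + 12985)) = √(37853 + 1/60209) = √(2279091278/60209) = √137221806757102/60209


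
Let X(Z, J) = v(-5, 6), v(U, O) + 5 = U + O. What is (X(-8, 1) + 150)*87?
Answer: 12702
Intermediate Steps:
v(U, O) = -5 + O + U (v(U, O) = -5 + (U + O) = -5 + (O + U) = -5 + O + U)
X(Z, J) = -4 (X(Z, J) = -5 + 6 - 5 = -4)
(X(-8, 1) + 150)*87 = (-4 + 150)*87 = 146*87 = 12702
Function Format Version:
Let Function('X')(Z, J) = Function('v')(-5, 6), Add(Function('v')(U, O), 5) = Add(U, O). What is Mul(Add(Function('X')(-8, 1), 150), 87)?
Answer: 12702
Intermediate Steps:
Function('v')(U, O) = Add(-5, O, U) (Function('v')(U, O) = Add(-5, Add(U, O)) = Add(-5, Add(O, U)) = Add(-5, O, U))
Function('X')(Z, J) = -4 (Function('X')(Z, J) = Add(-5, 6, -5) = -4)
Mul(Add(Function('X')(-8, 1), 150), 87) = Mul(Add(-4, 150), 87) = Mul(146, 87) = 12702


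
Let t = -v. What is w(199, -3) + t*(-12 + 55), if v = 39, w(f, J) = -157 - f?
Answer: -2033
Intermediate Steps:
t = -39 (t = -1*39 = -39)
w(199, -3) + t*(-12 + 55) = (-157 - 1*199) - 39*(-12 + 55) = (-157 - 199) - 39*43 = -356 - 1677 = -2033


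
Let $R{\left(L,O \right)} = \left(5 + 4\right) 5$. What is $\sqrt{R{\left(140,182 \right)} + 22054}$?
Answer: $7 \sqrt{451} \approx 148.66$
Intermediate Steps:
$R{\left(L,O \right)} = 45$ ($R{\left(L,O \right)} = 9 \cdot 5 = 45$)
$\sqrt{R{\left(140,182 \right)} + 22054} = \sqrt{45 + 22054} = \sqrt{22099} = 7 \sqrt{451}$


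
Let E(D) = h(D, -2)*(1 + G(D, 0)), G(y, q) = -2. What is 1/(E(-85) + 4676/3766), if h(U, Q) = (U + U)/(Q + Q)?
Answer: -538/22197 ≈ -0.024238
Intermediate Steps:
h(U, Q) = U/Q (h(U, Q) = (2*U)/((2*Q)) = (2*U)*(1/(2*Q)) = U/Q)
E(D) = D/2 (E(D) = (D/(-2))*(1 - 2) = (D*(-½))*(-1) = -D/2*(-1) = D/2)
1/(E(-85) + 4676/3766) = 1/((½)*(-85) + 4676/3766) = 1/(-85/2 + 4676*(1/3766)) = 1/(-85/2 + 334/269) = 1/(-22197/538) = -538/22197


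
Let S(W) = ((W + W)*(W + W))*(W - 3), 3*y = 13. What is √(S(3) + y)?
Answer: √39/3 ≈ 2.0817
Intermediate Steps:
y = 13/3 (y = (⅓)*13 = 13/3 ≈ 4.3333)
S(W) = 4*W²*(-3 + W) (S(W) = ((2*W)*(2*W))*(-3 + W) = (4*W²)*(-3 + W) = 4*W²*(-3 + W))
√(S(3) + y) = √(4*3²*(-3 + 3) + 13/3) = √(4*9*0 + 13/3) = √(0 + 13/3) = √(13/3) = √39/3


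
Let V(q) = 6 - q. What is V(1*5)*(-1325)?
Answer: -1325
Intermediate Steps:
V(1*5)*(-1325) = (6 - 5)*(-1325) = 1*(-1325) = -1325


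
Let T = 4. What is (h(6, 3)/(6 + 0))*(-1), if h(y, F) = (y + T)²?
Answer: -50/3 ≈ -16.667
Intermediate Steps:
h(y, F) = (4 + y)² (h(y, F) = (y + 4)² = (4 + y)²)
(h(6, 3)/(6 + 0))*(-1) = ((4 + 6)²/(6 + 0))*(-1) = (10²/6)*(-1) = ((⅙)*100)*(-1) = (50/3)*(-1) = -50/3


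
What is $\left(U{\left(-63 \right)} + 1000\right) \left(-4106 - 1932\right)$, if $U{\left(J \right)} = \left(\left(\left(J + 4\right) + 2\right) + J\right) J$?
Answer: $-51685280$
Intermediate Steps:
$U{\left(J \right)} = J \left(6 + 2 J\right)$ ($U{\left(J \right)} = \left(\left(\left(4 + J\right) + 2\right) + J\right) J = \left(\left(6 + J\right) + J\right) J = \left(6 + 2 J\right) J = J \left(6 + 2 J\right)$)
$\left(U{\left(-63 \right)} + 1000\right) \left(-4106 - 1932\right) = \left(2 \left(-63\right) \left(3 - 63\right) + 1000\right) \left(-4106 - 1932\right) = \left(2 \left(-63\right) \left(-60\right) + 1000\right) \left(-6038\right) = \left(7560 + 1000\right) \left(-6038\right) = 8560 \left(-6038\right) = -51685280$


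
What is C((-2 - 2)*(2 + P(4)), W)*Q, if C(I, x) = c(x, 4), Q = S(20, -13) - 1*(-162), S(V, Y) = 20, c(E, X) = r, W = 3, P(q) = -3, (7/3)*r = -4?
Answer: -312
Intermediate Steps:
r = -12/7 (r = (3/7)*(-4) = -12/7 ≈ -1.7143)
c(E, X) = -12/7
Q = 182 (Q = 20 - 1*(-162) = 20 + 162 = 182)
C(I, x) = -12/7
C((-2 - 2)*(2 + P(4)), W)*Q = -12/7*182 = -312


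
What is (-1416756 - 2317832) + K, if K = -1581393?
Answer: -5315981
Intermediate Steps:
(-1416756 - 2317832) + K = (-1416756 - 2317832) - 1581393 = -3734588 - 1581393 = -5315981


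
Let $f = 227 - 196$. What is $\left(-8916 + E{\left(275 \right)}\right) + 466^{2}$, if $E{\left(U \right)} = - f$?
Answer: $208209$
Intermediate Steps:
$f = 31$ ($f = 227 - 196 = 31$)
$E{\left(U \right)} = -31$ ($E{\left(U \right)} = \left(-1\right) 31 = -31$)
$\left(-8916 + E{\left(275 \right)}\right) + 466^{2} = \left(-8916 - 31\right) + 466^{2} = -8947 + 217156 = 208209$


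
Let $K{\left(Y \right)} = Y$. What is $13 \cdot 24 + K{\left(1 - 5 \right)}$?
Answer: $308$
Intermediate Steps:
$13 \cdot 24 + K{\left(1 - 5 \right)} = 13 \cdot 24 + \left(1 - 5\right) = 312 + \left(1 - 5\right) = 312 - 4 = 308$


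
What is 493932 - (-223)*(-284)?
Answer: 430600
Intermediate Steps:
493932 - (-223)*(-284) = 493932 - 1*63332 = 493932 - 63332 = 430600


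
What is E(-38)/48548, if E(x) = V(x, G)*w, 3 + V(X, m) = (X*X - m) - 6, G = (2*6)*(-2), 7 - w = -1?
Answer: 2918/12137 ≈ 0.24042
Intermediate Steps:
w = 8 (w = 7 - 1*(-1) = 7 + 1 = 8)
G = -24 (G = 12*(-2) = -24)
V(X, m) = -9 + X² - m (V(X, m) = -3 + ((X*X - m) - 6) = -3 + ((X² - m) - 6) = -3 + (-6 + X² - m) = -9 + X² - m)
E(x) = 120 + 8*x² (E(x) = (-9 + x² - 1*(-24))*8 = (-9 + x² + 24)*8 = (15 + x²)*8 = 120 + 8*x²)
E(-38)/48548 = (120 + 8*(-38)²)/48548 = (120 + 8*1444)*(1/48548) = (120 + 11552)*(1/48548) = 11672*(1/48548) = 2918/12137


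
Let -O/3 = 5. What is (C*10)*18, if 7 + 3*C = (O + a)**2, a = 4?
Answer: 6840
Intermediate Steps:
O = -15 (O = -3*5 = -15)
C = 38 (C = -7/3 + (-15 + 4)**2/3 = -7/3 + (1/3)*(-11)**2 = -7/3 + (1/3)*121 = -7/3 + 121/3 = 38)
(C*10)*18 = (38*10)*18 = 380*18 = 6840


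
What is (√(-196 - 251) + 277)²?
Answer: (277 + I*√447)² ≈ 76282.0 + 11713.0*I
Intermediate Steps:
(√(-196 - 251) + 277)² = (√(-447) + 277)² = (I*√447 + 277)² = (277 + I*√447)²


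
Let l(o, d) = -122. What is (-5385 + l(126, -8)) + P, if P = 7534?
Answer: 2027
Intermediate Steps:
(-5385 + l(126, -8)) + P = (-5385 - 122) + 7534 = -5507 + 7534 = 2027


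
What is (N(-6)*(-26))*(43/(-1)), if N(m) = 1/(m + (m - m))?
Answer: -559/3 ≈ -186.33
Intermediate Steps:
N(m) = 1/m (N(m) = 1/(m + 0) = 1/m)
(N(-6)*(-26))*(43/(-1)) = (-26/(-6))*(43/(-1)) = (-1/6*(-26))*(43*(-1)) = (13/3)*(-43) = -559/3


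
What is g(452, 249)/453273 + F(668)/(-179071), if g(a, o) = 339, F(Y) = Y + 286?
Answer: -123905791/27056016461 ≈ -0.0045796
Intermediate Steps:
F(Y) = 286 + Y
g(452, 249)/453273 + F(668)/(-179071) = 339/453273 + (286 + 668)/(-179071) = 339*(1/453273) + 954*(-1/179071) = 113/151091 - 954/179071 = -123905791/27056016461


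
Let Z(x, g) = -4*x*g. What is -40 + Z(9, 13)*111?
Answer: -51988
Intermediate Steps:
Z(x, g) = -4*g*x
-40 + Z(9, 13)*111 = -40 - 4*13*9*111 = -40 - 468*111 = -40 - 51948 = -51988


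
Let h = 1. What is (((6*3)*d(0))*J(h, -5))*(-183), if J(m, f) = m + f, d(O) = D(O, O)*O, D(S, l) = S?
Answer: 0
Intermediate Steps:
d(O) = O² (d(O) = O*O = O²)
J(m, f) = f + m
(((6*3)*d(0))*J(h, -5))*(-183) = (((6*3)*0²)*(-5 + 1))*(-183) = ((18*0)*(-4))*(-183) = (0*(-4))*(-183) = 0*(-183) = 0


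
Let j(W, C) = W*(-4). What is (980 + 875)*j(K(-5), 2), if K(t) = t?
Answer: 37100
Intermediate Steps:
j(W, C) = -4*W
(980 + 875)*j(K(-5), 2) = (980 + 875)*(-4*(-5)) = 1855*20 = 37100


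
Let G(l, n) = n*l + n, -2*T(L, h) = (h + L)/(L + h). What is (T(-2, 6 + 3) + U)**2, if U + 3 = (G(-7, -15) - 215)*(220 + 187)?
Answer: 10354487049/4 ≈ 2.5886e+9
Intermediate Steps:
T(L, h) = -1/2 (T(L, h) = -(h + L)/(2*(L + h)) = -(L + h)/(2*(L + h)) = -1/2*1 = -1/2)
G(l, n) = n + l*n (G(l, n) = l*n + n = n + l*n)
U = -50878 (U = -3 + (-15*(1 - 7) - 215)*(220 + 187) = -3 + (-15*(-6) - 215)*407 = -3 + (90 - 215)*407 = -3 - 125*407 = -3 - 50875 = -50878)
(T(-2, 6 + 3) + U)**2 = (-1/2 - 50878)**2 = (-101757/2)**2 = 10354487049/4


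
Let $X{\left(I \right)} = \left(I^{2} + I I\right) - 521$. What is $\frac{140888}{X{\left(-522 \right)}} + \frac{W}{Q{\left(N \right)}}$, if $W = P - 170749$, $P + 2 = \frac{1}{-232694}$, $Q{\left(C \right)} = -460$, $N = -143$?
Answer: $\frac{4329489586852657}{11655438620056} \approx 371.46$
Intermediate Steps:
$P = - \frac{465389}{232694}$ ($P = -2 + \frac{1}{-232694} = -2 - \frac{1}{232694} = - \frac{465389}{232694} \approx -2.0$)
$X{\left(I \right)} = -521 + 2 I^{2}$ ($X{\left(I \right)} = \left(I^{2} + I^{2}\right) - 521 = 2 I^{2} - 521 = -521 + 2 I^{2}$)
$W = - \frac{39732733195}{232694}$ ($W = - \frac{465389}{232694} - 170749 = - \frac{39732733195}{232694} \approx -1.7075 \cdot 10^{5}$)
$\frac{140888}{X{\left(-522 \right)}} + \frac{W}{Q{\left(N \right)}} = \frac{140888}{-521 + 2 \left(-522\right)^{2}} - \frac{39732733195}{232694 \left(-460\right)} = \frac{140888}{-521 + 2 \cdot 272484} - - \frac{7946546639}{21407848} = \frac{140888}{-521 + 544968} + \frac{7946546639}{21407848} = \frac{140888}{544447} + \frac{7946546639}{21407848} = \frac{4329489586852657}{11655438620056}$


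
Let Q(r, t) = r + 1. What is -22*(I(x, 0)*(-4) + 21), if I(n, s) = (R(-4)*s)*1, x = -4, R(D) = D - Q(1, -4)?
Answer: -462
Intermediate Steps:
Q(r, t) = 1 + r
R(D) = -2 + D (R(D) = D - (1 + 1) = D - 1*2 = D - 2 = -2 + D)
I(n, s) = -6*s (I(n, s) = ((-2 - 4)*s)*1 = -6*s*1 = -6*s)
-22*(I(x, 0)*(-4) + 21) = -22*(-6*0*(-4) + 21) = -22*(0*(-4) + 21) = -22*(0 + 21) = -22*21 = -462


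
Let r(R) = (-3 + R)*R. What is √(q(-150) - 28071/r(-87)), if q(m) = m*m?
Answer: √17027536470/870 ≈ 149.99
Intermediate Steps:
q(m) = m²
r(R) = R*(-3 + R)
√(q(-150) - 28071/r(-87)) = √((-150)² - 28071*(-1/(87*(-3 - 87)))) = √(22500 - 28071/((-87*(-90)))) = √(22500 - 28071/7830) = √(22500 - 28071*1/7830) = √(22500 - 3119/870) = √(19571881/870) = √17027536470/870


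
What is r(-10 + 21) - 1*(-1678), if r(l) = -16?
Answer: 1662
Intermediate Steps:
r(-10 + 21) - 1*(-1678) = -16 - 1*(-1678) = -16 + 1678 = 1662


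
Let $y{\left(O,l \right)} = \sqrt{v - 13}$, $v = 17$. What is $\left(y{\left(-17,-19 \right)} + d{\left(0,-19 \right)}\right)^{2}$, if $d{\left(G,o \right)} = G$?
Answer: $4$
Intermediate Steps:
$y{\left(O,l \right)} = 2$ ($y{\left(O,l \right)} = \sqrt{17 - 13} = \sqrt{4} = 2$)
$\left(y{\left(-17,-19 \right)} + d{\left(0,-19 \right)}\right)^{2} = \left(2 + 0\right)^{2} = 2^{2} = 4$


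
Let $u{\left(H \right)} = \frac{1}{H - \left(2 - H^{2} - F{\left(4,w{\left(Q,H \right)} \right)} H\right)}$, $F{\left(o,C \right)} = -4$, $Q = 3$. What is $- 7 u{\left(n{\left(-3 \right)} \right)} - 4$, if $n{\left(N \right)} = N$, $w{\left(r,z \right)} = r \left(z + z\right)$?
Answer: $- \frac{71}{16} \approx -4.4375$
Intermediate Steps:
$w{\left(r,z \right)} = 2 r z$ ($w{\left(r,z \right)} = r 2 z = 2 r z$)
$u{\left(H \right)} = \frac{1}{-2 + H^{2} - 3 H}$ ($u{\left(H \right)} = \frac{1}{H - \left(2 - H^{2} + 4 H\right)} = \frac{1}{-2 + H^{2} - 3 H}$)
$- 7 u{\left(n{\left(-3 \right)} \right)} - 4 = - \frac{7}{-2 + \left(-3\right)^{2} - -9} - 4 = - \frac{7}{-2 + 9 + 9} - 4 = - \frac{7}{16} - 4 = - \frac{71}{16}$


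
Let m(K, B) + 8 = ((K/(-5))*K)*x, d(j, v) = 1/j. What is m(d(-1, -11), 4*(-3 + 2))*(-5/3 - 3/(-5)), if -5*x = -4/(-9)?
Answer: 28736/3375 ≈ 8.5144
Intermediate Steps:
x = -4/45 (x = -(-4)/(5*(-9)) = -(-4)*(-1)/(5*9) = -1/5*4/9 = -4/45 ≈ -0.088889)
m(K, B) = -8 + 4*K**2/225 (m(K, B) = -8 + ((K/(-5))*K)*(-4/45) = -8 + ((K*(-1/5))*K)*(-4/45) = -8 + ((-K/5)*K)*(-4/45) = -8 - K**2/5*(-4/45) = -8 + 4*K**2/225)
m(d(-1, -11), 4*(-3 + 2))*(-5/3 - 3/(-5)) = (-8 + 4*(1/(-1))**2/225)*(-5/3 - 3/(-5)) = (-8 + (4/225)*(-1)**2)*(-5*1/3 - 3*(-1/5)) = (-8 + (4/225)*1)*(-5/3 + 3/5) = (-8 + 4/225)*(-16/15) = -1796/225*(-16/15) = 28736/3375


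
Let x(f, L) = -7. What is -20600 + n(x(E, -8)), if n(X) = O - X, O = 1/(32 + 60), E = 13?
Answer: -1894555/92 ≈ -20593.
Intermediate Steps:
O = 1/92 ≈ 0.010870
n(X) = 1/92 - X
-20600 + n(x(E, -8)) = -20600 + (1/92 - 1*(-7)) = -20600 + (1/92 + 7) = -20600 + 645/92 = -1894555/92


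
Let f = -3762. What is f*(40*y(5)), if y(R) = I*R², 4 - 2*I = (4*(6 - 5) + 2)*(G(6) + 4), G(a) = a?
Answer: 105336000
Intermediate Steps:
I = -28 (I = 2 - (4*(6 - 5) + 2)*(6 + 4)/2 = 2 - (4*1 + 2)*10/2 = 2 - (4 + 2)*10/2 = 2 - 3*10 = 2 - ½*60 = 2 - 30 = -28)
y(R) = -28*R²
f*(40*y(5)) = -150480*(-28*5²) = -150480*(-28*25) = -150480*(-700) = -3762*(-28000) = 105336000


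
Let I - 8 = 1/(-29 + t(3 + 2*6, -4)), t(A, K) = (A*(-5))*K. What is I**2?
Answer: 4704561/73441 ≈ 64.059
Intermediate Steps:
t(A, K) = -5*A*K (t(A, K) = (-5*A)*K = -5*A*K)
I = 2169/271 (I = 8 + 1/(-29 - 5*(3 + 2*6)*(-4)) = 8 + 1/(-29 - 5*(3 + 12)*(-4)) = 8 + 1/(-29 - 5*15*(-4)) = 8 + 1/(-29 + 300) = 8 + 1/271 = 2169/271 ≈ 8.0037)
I**2 = (2169/271)**2 = 4704561/73441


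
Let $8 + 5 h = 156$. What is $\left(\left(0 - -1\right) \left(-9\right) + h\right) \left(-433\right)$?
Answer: $- \frac{44599}{5} \approx -8919.8$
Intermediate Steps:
$h = \frac{148}{5}$ ($h = - \frac{8}{5} + \frac{1}{5} \cdot 156 = - \frac{8}{5} + \frac{156}{5} = \frac{148}{5} \approx 29.6$)
$\left(\left(0 - -1\right) \left(-9\right) + h\right) \left(-433\right) = \left(\left(0 - -1\right) \left(-9\right) + \frac{148}{5}\right) \left(-433\right) = \left(\left(0 + 1\right) \left(-9\right) + \frac{148}{5}\right) \left(-433\right) = \left(1 \left(-9\right) + \frac{148}{5}\right) \left(-433\right) = \left(-9 + \frac{148}{5}\right) \left(-433\right) = \frac{103}{5} \left(-433\right) = - \frac{44599}{5}$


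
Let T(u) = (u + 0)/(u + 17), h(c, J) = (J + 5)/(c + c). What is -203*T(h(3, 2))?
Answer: -1421/109 ≈ -13.037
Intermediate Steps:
h(c, J) = (5 + J)/(2*c) (h(c, J) = (5 + J)/((2*c)) = (5 + J)*(1/(2*c)) = (5 + J)/(2*c))
T(u) = u/(17 + u)
-203*T(h(3, 2)) = -203*(1/2)*(5 + 2)/3/(17 + (1/2)*(5 + 2)/3) = -203*(1/2)*(1/3)*7/(17 + (1/2)*(1/3)*7) = -1421/(6*(17 + 7/6)) = -1421/(6*109/6) = -1421*6/(6*109) = -203*7/109 = -1421/109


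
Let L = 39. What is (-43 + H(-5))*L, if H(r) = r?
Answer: -1872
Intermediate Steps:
(-43 + H(-5))*L = (-43 - 5)*39 = -48*39 = -1872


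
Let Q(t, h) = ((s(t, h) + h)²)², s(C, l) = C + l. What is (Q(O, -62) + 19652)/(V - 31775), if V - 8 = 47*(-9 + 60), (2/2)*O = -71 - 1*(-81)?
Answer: -84457834/14685 ≈ -5751.3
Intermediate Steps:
O = 10 (O = -71 - 1*(-81) = -71 + 81 = 10)
Q(t, h) = (t + 2*h)⁴ (Q(t, h) = (((t + h) + h)²)² = (((h + t) + h)²)² = ((t + 2*h)²)² = (t + 2*h)⁴)
V = 2405 (V = 8 + 47*(-9 + 60) = 8 + 47*51 = 8 + 2397 = 2405)
(Q(O, -62) + 19652)/(V - 31775) = ((10 + 2*(-62))⁴ + 19652)/(2405 - 31775) = ((10 - 124)⁴ + 19652)/(-29370) = ((-114)⁴ + 19652)*(-1/29370) = (168896016 + 19652)*(-1/29370) = 168915668*(-1/29370) = -84457834/14685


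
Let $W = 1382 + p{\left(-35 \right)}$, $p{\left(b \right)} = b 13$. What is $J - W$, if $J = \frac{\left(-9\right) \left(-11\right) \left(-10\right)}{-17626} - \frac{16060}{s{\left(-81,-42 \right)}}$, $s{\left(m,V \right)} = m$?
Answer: $- \frac{520164856}{713853} \approx -728.67$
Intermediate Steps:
$p{\left(b \right)} = 13 b$
$J = \frac{141576875}{713853}$ ($J = \frac{\left(-9\right) \left(-11\right) \left(-10\right)}{-17626} - \frac{16060}{-81} = 99 \left(-10\right) \left(- \frac{1}{17626}\right) - - \frac{16060}{81} = \left(-990\right) \left(- \frac{1}{17626}\right) + \frac{16060}{81} = \frac{495}{8813} + \frac{16060}{81} = \frac{141576875}{713853} \approx 198.33$)
$W = 927$ ($W = 1382 + 13 \left(-35\right) = 1382 - 455 = 927$)
$J - W = \frac{141576875}{713853} - 927 = - \frac{520164856}{713853}$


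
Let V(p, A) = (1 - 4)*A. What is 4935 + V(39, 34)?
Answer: 4833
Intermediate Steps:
V(p, A) = -3*A
4935 + V(39, 34) = 4935 - 3*34 = 4935 - 102 = 4833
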